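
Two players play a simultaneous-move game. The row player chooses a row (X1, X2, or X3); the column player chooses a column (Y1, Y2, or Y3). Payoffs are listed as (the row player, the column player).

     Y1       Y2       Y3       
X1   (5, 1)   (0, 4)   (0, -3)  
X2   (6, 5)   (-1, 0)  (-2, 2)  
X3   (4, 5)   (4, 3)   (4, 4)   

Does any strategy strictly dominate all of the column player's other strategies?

None

Check whether one of the column player's strategies beats all alternatives regardless of what the opponent does.
Y1 is not dominant: against X1, Y2 gives 4 > 1.
Y2 is not dominant: against X2, Y1 gives 5 > 0.
Y3 is not dominant: against X1, Y1 gives 1 > -3.
No single strategy is best against every opponent action.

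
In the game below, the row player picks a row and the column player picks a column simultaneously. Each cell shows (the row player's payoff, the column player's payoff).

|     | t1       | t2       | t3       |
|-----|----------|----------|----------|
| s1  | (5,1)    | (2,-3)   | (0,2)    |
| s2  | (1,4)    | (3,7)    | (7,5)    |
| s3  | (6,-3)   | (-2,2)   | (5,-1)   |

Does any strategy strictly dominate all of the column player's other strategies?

A strategy is strictly dominant if it gives the column player a strictly higher payoff than every other strategy, against every choice by the opponent.
t1 is not dominant: against s1, t3 gives 2 > 1.
t2 is not dominant: against s1, t1 gives 1 > -3.
t3 is not dominant: against s2, t2 gives 7 > 5.
No single strategy is best against every opponent action.

None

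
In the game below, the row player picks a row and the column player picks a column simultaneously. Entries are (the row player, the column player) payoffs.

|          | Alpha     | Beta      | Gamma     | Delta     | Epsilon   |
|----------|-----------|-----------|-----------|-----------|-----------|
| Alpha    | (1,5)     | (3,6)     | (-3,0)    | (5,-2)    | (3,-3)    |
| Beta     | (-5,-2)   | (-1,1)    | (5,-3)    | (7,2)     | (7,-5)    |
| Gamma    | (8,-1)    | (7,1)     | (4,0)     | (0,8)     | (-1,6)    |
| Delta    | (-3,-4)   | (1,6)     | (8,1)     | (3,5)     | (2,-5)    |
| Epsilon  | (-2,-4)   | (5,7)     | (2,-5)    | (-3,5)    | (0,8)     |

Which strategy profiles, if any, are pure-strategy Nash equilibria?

Find each player's best response to every opponent strategy; NE are the intersections.
The row player's best responses — vs Alpha: Gamma (payoff 8); vs Beta: Gamma (payoff 7); vs Gamma: Delta (payoff 8); vs Delta: Beta (payoff 7); vs Epsilon: Beta (payoff 7).
The column player's best responses — vs Alpha: Beta (payoff 6); vs Beta: Delta (payoff 2); vs Gamma: Delta (payoff 8); vs Delta: Beta (payoff 6); vs Epsilon: Epsilon (payoff 8).
The only mutual best response is (Beta, Delta); neither player gains by switching there.

(Beta, Delta)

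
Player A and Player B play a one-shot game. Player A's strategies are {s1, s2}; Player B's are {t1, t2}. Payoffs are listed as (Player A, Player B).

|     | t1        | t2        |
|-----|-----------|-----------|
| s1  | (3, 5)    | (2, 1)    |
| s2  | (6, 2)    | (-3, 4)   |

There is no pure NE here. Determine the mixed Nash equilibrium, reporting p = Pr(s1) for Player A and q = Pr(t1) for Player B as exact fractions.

p = 1/3, q = 5/8

Each player's mixing probability is pinned down by making the *other* player indifferent.
Player B indifferent between t1 and t2: p·5 + (1−p)·2 = p·1 + (1−p)·4 ⟹ 2 + 3p = 4 + (-3)p ⟹ p = 1/3.
Player A indifferent between s1 and s2: q·3 + (1−q)·2 = q·6 + (1−q)·(-3) ⟹ 2 + 1q = (-3) + 9q ⟹ q = 5/8.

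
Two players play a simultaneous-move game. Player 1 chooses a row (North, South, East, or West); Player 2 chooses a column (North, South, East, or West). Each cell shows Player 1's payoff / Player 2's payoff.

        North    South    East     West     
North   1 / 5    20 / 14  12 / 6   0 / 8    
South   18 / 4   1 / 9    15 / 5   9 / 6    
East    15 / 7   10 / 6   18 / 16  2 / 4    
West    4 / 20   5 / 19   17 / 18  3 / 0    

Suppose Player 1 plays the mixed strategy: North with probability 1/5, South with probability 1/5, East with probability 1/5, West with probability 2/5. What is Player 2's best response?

Player 2's best reply maximizes expected payoff against the mix.
North: (1/5)·5 + (1/5)·4 + (1/5)·7 + (2/5)·20 = 56/5
South: (1/5)·14 + (1/5)·9 + (1/5)·6 + (2/5)·19 = 67/5
East: (1/5)·6 + (1/5)·5 + (1/5)·16 + (2/5)·18 = 63/5
West: (1/5)·8 + (1/5)·6 + (1/5)·4 + (2/5)·0 = 18/5
Highest expected payoff is 67/5, from South.

South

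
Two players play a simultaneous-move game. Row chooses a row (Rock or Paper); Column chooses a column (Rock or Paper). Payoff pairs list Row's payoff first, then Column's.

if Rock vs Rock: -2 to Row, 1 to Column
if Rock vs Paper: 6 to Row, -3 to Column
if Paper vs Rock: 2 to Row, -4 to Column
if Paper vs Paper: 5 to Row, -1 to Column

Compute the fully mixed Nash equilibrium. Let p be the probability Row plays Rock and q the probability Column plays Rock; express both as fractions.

Each player's mixing probability is pinned down by making the *other* player indifferent.
Column indifferent between Rock and Paper: p·1 + (1−p)·(-4) = p·(-3) + (1−p)·(-1) ⟹ (-4) + 5p = (-1) + (-2)p ⟹ p = 3/7.
Row indifferent between Rock and Paper: q·(-2) + (1−q)·6 = q·2 + (1−q)·5 ⟹ 6 + (-8)q = 5 + (-3)q ⟹ q = 1/5.

p = 3/7, q = 1/5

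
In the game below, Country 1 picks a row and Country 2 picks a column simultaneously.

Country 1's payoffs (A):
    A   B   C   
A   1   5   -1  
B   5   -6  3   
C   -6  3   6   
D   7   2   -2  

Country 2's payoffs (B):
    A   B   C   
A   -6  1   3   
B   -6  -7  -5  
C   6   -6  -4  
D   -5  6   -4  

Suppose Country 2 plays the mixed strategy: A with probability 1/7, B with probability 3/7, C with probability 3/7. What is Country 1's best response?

C

Compute Country 1's expected payoff from each pure strategy against the given mix.
A: (1/7)·1 + (3/7)·5 + (3/7)·(-1) = 13/7
B: (1/7)·5 + (3/7)·(-6) + (3/7)·3 = -4/7
C: (1/7)·(-6) + (3/7)·3 + (3/7)·6 = 3
D: (1/7)·7 + (3/7)·2 + (3/7)·(-2) = 1
Highest expected payoff is 3, from C.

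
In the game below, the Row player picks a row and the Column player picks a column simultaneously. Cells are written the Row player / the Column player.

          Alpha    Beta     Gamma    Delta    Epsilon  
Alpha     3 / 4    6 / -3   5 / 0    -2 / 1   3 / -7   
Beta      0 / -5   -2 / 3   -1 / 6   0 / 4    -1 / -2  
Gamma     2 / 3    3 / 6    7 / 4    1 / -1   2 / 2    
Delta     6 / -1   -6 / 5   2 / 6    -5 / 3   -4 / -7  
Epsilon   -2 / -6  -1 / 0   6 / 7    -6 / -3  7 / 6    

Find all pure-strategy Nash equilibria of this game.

Find each player's best response to every opponent strategy; NE are the intersections.
The Row player's best responses — vs Alpha: Delta (payoff 6); vs Beta: Alpha (payoff 6); vs Gamma: Gamma (payoff 7); vs Delta: Gamma (payoff 1); vs Epsilon: Epsilon (payoff 7).
The Column player's best responses — vs Alpha: Alpha (payoff 4); vs Beta: Gamma (payoff 6); vs Gamma: Beta (payoff 6); vs Delta: Gamma (payoff 6); vs Epsilon: Gamma (payoff 7).
No cell has both players best-responding. For instance, the Row player's best reply to Gamma is Gamma, but against Gamma the Column player prefers Beta over Gamma.

None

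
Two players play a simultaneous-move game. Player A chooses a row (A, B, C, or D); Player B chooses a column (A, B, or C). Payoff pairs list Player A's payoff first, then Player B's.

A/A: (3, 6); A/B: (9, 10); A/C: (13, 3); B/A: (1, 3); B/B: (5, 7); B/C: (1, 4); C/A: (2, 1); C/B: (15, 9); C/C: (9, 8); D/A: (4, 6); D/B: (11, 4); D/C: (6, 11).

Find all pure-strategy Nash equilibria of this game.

(C, B)

A profile is a Nash equilibrium when each player is best-responding to the other.
Player A's best responses — vs A: D (payoff 4); vs B: C (payoff 15); vs C: A (payoff 13).
Player B's best responses — vs A: B (payoff 10); vs B: B (payoff 7); vs C: B (payoff 9); vs D: C (payoff 11).
The only mutual best response is (C, B); neither player gains by switching there.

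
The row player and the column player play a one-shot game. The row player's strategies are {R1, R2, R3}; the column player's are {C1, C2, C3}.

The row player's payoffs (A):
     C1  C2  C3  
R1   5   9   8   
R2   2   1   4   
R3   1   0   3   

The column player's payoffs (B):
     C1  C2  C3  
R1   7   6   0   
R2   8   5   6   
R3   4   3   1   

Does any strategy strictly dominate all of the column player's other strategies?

C1

A strategy is strictly dominant if it gives the column player a strictly higher payoff than every other strategy, against every choice by the opponent.
C1 strictly dominates: vs R1: 7 > each of {6, 0}; vs R2: 8 > each of {5, 6}; vs R3: 4 > each of {3, 1}.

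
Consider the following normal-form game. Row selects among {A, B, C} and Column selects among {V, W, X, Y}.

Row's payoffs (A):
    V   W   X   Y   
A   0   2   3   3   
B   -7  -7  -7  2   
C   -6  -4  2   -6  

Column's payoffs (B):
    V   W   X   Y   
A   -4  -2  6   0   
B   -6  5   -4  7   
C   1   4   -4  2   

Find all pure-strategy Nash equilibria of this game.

(A, X)

Find each player's best response to every opponent strategy; NE are the intersections.
Row's best responses — vs V: A (payoff 0); vs W: A (payoff 2); vs X: A (payoff 3); vs Y: A (payoff 3).
Column's best responses — vs A: X (payoff 6); vs B: Y (payoff 7); vs C: W (payoff 4).
The only mutual best response is (A, X); neither player gains by switching there.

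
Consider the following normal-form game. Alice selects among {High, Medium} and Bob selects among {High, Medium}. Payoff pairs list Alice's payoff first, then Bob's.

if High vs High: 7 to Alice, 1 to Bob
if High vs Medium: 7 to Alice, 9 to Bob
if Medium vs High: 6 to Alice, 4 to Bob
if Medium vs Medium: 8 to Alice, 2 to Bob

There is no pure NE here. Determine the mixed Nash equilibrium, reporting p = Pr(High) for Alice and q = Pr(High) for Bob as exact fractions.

In a mixed NE each player is indifferent between their pure strategies, so the opponent's mix sets the indifference.
Bob indifferent between High and Medium: p·1 + (1−p)·4 = p·9 + (1−p)·2 ⟹ 4 + (-3)p = 2 + 7p ⟹ p = 1/5.
Alice indifferent between High and Medium: q·7 + (1−q)·7 = q·6 + (1−q)·8 ⟹ 7 + 0q = 8 + (-2)q ⟹ q = 1/2.

p = 1/5, q = 1/2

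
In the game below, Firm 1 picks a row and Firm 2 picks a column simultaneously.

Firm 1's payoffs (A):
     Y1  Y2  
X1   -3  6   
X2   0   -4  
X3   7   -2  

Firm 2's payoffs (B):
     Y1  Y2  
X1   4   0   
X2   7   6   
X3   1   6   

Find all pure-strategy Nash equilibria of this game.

Find each player's best response to every opponent strategy; NE are the intersections.
Firm 1's best responses — vs Y1: X3 (payoff 7); vs Y2: X1 (payoff 6).
Firm 2's best responses — vs X1: Y1 (payoff 4); vs X2: Y1 (payoff 7); vs X3: Y2 (payoff 6).
No cell has both players best-responding. For instance, Firm 1's best reply to Y1 is X3, but against X3 Firm 2 prefers Y2 over Y1.

No pure-strategy Nash equilibrium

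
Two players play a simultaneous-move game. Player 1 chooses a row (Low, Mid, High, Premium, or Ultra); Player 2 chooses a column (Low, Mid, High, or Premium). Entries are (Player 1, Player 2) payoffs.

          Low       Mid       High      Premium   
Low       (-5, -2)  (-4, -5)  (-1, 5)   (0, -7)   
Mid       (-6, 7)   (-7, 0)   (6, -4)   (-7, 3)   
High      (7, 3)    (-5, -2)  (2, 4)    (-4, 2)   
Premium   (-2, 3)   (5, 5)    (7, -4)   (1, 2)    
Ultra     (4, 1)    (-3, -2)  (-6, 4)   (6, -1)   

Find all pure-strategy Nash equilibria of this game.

A profile is a Nash equilibrium when each player is best-responding to the other.
Player 1's best responses — vs Low: High (payoff 7); vs Mid: Premium (payoff 5); vs High: Premium (payoff 7); vs Premium: Ultra (payoff 6).
Player 2's best responses — vs Low: High (payoff 5); vs Mid: Low (payoff 7); vs High: High (payoff 4); vs Premium: Mid (payoff 5); vs Ultra: High (payoff 4).
The only mutual best response is (Premium, Mid); neither player gains by switching there.

(Premium, Mid)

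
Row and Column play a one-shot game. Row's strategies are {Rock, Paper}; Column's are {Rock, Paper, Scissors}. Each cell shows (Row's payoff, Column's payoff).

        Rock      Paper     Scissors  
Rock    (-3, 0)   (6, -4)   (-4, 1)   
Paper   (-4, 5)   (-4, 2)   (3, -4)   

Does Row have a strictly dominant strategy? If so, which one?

No strictly dominant strategy

A strategy is strictly dominant if it gives Row a strictly higher payoff than every other strategy, against every choice by the opponent.
Rock is not dominant: against Scissors, Paper gives 3 > -4.
Paper is not dominant: against Rock, Rock gives -3 > -4.
No single strategy is best against every opponent action.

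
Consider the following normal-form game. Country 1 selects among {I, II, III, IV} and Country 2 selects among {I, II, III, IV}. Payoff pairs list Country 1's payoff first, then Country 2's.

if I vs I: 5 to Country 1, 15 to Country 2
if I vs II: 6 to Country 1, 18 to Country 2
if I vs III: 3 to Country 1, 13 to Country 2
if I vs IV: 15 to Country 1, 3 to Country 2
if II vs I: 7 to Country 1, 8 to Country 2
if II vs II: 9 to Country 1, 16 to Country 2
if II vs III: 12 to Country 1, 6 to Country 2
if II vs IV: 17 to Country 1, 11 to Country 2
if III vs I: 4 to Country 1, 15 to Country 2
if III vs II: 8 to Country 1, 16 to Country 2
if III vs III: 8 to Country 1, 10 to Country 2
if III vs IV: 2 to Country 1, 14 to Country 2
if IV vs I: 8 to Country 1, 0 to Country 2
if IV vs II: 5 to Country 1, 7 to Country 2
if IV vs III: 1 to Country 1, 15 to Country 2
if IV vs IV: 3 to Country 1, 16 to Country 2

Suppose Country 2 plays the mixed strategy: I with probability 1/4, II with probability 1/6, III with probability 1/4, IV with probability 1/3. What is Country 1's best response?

Country 1's best reply maximizes expected payoff against the mix.
I: (1/4)·5 + (1/6)·6 + (1/4)·3 + (1/3)·15 = 8
II: (1/4)·7 + (1/6)·9 + (1/4)·12 + (1/3)·17 = 143/12
III: (1/4)·4 + (1/6)·8 + (1/4)·8 + (1/3)·2 = 5
IV: (1/4)·8 + (1/6)·5 + (1/4)·1 + (1/3)·3 = 49/12
Highest expected payoff is 143/12, from II.

II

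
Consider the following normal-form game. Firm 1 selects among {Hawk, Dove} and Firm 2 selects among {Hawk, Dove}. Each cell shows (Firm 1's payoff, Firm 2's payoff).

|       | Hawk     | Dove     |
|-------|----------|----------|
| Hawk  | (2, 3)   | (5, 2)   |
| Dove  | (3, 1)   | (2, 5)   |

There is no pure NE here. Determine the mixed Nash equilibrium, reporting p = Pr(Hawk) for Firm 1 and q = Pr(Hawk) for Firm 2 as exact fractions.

p = 4/5, q = 3/4

Each player's mixing probability is pinned down by making the *other* player indifferent.
Firm 2 indifferent between Hawk and Dove: p·3 + (1−p)·1 = p·2 + (1−p)·5 ⟹ 1 + 2p = 5 + (-3)p ⟹ p = 4/5.
Firm 1 indifferent between Hawk and Dove: q·2 + (1−q)·5 = q·3 + (1−q)·2 ⟹ 5 + (-3)q = 2 + 1q ⟹ q = 3/4.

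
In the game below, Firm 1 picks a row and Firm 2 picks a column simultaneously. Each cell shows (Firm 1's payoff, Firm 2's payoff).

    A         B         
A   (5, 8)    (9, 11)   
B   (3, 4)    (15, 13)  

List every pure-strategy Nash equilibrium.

Check mutual best responses: a cell is a NE iff neither player can gain by unilaterally deviating.
Firm 1's best responses — vs A: A (payoff 5); vs B: B (payoff 15).
Firm 2's best responses — vs A: B (payoff 11); vs B: B (payoff 13).
The only mutual best response is (B, B); neither player gains by switching there.

(B, B)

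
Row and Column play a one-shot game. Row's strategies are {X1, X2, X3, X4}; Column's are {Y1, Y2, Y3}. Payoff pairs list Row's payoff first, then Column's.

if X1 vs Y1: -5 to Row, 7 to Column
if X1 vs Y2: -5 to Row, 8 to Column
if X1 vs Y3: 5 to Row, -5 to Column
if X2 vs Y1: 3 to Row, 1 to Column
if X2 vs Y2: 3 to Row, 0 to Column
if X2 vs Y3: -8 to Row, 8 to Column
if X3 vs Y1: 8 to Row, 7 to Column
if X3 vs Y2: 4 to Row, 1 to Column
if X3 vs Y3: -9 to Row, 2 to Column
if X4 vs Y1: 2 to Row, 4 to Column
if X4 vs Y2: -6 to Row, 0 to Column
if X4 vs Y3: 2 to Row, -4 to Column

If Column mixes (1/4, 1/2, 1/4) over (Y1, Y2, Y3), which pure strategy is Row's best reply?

X3

Compute Row's expected payoff from each pure strategy against the given mix.
X1: (1/4)·(-5) + (1/2)·(-5) + (1/4)·5 = -5/2
X2: (1/4)·3 + (1/2)·3 + (1/4)·(-8) = 1/4
X3: (1/4)·8 + (1/2)·4 + (1/4)·(-9) = 7/4
X4: (1/4)·2 + (1/2)·(-6) + (1/4)·2 = -2
Highest expected payoff is 7/4, from X3.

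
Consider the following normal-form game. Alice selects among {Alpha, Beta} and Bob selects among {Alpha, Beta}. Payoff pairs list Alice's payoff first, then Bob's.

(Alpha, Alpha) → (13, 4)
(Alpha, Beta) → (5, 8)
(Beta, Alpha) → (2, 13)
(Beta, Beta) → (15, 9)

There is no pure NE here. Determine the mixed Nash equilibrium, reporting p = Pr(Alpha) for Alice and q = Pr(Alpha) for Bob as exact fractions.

In a mixed NE each player is indifferent between their pure strategies, so the opponent's mix sets the indifference.
Bob indifferent between Alpha and Beta: p·4 + (1−p)·13 = p·8 + (1−p)·9 ⟹ 13 + (-9)p = 9 + (-1)p ⟹ p = 1/2.
Alice indifferent between Alpha and Beta: q·13 + (1−q)·5 = q·2 + (1−q)·15 ⟹ 5 + 8q = 15 + (-13)q ⟹ q = 10/21.

p = 1/2, q = 10/21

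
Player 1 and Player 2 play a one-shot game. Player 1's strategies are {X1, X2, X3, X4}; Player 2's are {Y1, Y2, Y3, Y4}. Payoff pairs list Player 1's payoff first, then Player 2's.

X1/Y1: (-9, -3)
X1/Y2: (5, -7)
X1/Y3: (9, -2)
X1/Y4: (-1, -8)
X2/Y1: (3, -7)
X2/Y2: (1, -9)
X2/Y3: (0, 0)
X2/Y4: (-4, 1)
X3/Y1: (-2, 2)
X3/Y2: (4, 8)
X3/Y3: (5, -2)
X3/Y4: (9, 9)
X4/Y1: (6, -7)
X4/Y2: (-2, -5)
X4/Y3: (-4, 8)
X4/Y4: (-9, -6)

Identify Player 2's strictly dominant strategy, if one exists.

No strictly dominant strategy

Check whether one of Player 2's strategies beats all alternatives regardless of what the opponent does.
Y1 is not dominant: against X1, Y3 gives -2 > -3.
Y2 is not dominant: against X1, Y1 gives -3 > -7.
Y3 is not dominant: against X2, Y4 gives 1 > 0.
Y4 is not dominant: against X1, Y1 gives -3 > -8.
No single strategy is best against every opponent action.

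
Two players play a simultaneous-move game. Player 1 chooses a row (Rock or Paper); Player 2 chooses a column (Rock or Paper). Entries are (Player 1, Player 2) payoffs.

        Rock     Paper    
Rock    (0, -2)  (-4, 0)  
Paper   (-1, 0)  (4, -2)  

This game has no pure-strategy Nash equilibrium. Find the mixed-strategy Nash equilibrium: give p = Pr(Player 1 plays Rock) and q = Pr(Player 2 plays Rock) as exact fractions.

p = 1/2, q = 8/9

Each player's mixing probability is pinned down by making the *other* player indifferent.
Player 2 indifferent between Rock and Paper: p·(-2) + (1−p)·0 = p·0 + (1−p)·(-2) ⟹ 0 + (-2)p = (-2) + 2p ⟹ p = 1/2.
Player 1 indifferent between Rock and Paper: q·0 + (1−q)·(-4) = q·(-1) + (1−q)·4 ⟹ (-4) + 4q = 4 + (-5)q ⟹ q = 8/9.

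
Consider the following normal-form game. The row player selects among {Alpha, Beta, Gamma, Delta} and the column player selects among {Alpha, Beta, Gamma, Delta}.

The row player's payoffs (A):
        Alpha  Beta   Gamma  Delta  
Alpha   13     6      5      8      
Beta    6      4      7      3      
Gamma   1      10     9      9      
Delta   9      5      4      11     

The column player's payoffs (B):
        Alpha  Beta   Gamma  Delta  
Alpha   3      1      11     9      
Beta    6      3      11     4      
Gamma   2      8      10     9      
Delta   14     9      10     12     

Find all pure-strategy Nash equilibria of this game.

(Gamma, Gamma)

Find each player's best response to every opponent strategy; NE are the intersections.
The row player's best responses — vs Alpha: Alpha (payoff 13); vs Beta: Gamma (payoff 10); vs Gamma: Gamma (payoff 9); vs Delta: Delta (payoff 11).
The column player's best responses — vs Alpha: Gamma (payoff 11); vs Beta: Gamma (payoff 11); vs Gamma: Gamma (payoff 10); vs Delta: Alpha (payoff 14).
The only mutual best response is (Gamma, Gamma); neither player gains by switching there.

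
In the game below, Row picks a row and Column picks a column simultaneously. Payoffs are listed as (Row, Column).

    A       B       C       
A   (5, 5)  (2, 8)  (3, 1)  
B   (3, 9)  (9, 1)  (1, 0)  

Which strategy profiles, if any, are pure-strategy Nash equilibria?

Find each player's best response to every opponent strategy; NE are the intersections.
Row's best responses — vs A: A (payoff 5); vs B: B (payoff 9); vs C: A (payoff 3).
Column's best responses — vs A: B (payoff 8); vs B: A (payoff 9).
No cell has both players best-responding. For instance, Row's best reply to A is A, but against A Column prefers B over A.

There is no pure-strategy Nash equilibrium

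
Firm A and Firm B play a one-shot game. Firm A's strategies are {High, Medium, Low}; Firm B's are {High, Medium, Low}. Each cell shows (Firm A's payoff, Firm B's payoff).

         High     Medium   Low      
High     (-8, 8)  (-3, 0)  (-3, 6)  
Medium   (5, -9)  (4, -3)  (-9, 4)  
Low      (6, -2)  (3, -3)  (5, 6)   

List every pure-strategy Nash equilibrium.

(Low, Low)

A profile is a Nash equilibrium when each player is best-responding to the other.
Firm A's best responses — vs High: Low (payoff 6); vs Medium: Medium (payoff 4); vs Low: Low (payoff 5).
Firm B's best responses — vs High: High (payoff 8); vs Medium: Low (payoff 4); vs Low: Low (payoff 6).
The only mutual best response is (Low, Low); neither player gains by switching there.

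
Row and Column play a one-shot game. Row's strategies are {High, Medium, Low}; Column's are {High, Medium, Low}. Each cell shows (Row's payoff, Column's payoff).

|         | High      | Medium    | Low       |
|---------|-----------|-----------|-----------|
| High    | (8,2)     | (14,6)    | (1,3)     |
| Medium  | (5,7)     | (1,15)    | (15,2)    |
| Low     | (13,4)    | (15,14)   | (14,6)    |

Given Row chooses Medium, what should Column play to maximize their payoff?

With Row fixed at Medium, Column's payoffs are: High → 7, Medium → 15, Low → 2.
The maximum is 15, achieved by Medium.

Medium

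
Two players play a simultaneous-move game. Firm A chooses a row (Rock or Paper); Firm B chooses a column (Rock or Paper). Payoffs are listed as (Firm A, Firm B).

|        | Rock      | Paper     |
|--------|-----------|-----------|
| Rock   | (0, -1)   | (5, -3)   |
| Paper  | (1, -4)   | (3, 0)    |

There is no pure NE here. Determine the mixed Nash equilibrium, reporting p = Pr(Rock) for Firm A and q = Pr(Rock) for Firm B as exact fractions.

p = 2/3, q = 2/3

Each player's mixing probability is pinned down by making the *other* player indifferent.
Firm B indifferent between Rock and Paper: p·(-1) + (1−p)·(-4) = p·(-3) + (1−p)·0 ⟹ (-4) + 3p = 0 + (-3)p ⟹ p = 2/3.
Firm A indifferent between Rock and Paper: q·0 + (1−q)·5 = q·1 + (1−q)·3 ⟹ 5 + (-5)q = 3 + (-2)q ⟹ q = 2/3.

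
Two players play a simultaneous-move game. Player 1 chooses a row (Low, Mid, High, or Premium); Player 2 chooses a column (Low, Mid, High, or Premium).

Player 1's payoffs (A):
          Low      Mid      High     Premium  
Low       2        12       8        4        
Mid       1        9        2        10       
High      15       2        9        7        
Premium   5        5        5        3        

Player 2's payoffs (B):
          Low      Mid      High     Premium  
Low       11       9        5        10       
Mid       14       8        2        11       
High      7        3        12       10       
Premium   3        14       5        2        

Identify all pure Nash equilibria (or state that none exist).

Check mutual best responses: a cell is a NE iff neither player can gain by unilaterally deviating.
Player 1's best responses — vs Low: High (payoff 15); vs Mid: Low (payoff 12); vs High: High (payoff 9); vs Premium: Mid (payoff 10).
Player 2's best responses — vs Low: Low (payoff 11); vs Mid: Low (payoff 14); vs High: High (payoff 12); vs Premium: Mid (payoff 14).
The only mutual best response is (High, High); neither player gains by switching there.

(High, High)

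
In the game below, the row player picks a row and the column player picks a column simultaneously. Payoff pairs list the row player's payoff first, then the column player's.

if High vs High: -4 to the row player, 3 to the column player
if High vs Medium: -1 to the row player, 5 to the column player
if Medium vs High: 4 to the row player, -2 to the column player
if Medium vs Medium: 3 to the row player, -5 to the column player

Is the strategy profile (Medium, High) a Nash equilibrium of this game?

Holding the column player at High: the row player gets 4 from Medium, versus -4 from High. No profitable deviation for the row player.
Holding the row player at Medium: the column player gets -2 from High, versus -5 from Medium. No profitable deviation for the column player either.

Yes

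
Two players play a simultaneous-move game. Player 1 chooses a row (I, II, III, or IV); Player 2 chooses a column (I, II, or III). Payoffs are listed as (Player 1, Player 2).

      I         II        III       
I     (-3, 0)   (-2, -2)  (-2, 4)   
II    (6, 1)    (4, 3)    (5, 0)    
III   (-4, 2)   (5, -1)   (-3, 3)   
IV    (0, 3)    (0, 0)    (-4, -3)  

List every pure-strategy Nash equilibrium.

Check mutual best responses: a cell is a NE iff neither player can gain by unilaterally deviating.
Player 1's best responses — vs I: II (payoff 6); vs II: III (payoff 5); vs III: II (payoff 5).
Player 2's best responses — vs I: III (payoff 4); vs II: II (payoff 3); vs III: III (payoff 3); vs IV: I (payoff 3).
No cell has both players best-responding. For instance, Player 1's best reply to II is III, but against III Player 2 prefers III over II.

There is no pure-strategy Nash equilibrium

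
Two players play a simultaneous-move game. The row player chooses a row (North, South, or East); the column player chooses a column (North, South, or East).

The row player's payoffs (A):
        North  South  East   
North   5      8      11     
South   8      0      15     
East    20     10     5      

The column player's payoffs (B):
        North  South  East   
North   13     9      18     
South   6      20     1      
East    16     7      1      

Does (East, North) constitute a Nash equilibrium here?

Holding the column player at North: the row player gets 20 from East, versus 5 from North, 8 from South. No profitable deviation for the row player.
Holding the row player at East: the column player gets 16 from North, versus 7 from South, 1 from East. No profitable deviation for the column player either.

Yes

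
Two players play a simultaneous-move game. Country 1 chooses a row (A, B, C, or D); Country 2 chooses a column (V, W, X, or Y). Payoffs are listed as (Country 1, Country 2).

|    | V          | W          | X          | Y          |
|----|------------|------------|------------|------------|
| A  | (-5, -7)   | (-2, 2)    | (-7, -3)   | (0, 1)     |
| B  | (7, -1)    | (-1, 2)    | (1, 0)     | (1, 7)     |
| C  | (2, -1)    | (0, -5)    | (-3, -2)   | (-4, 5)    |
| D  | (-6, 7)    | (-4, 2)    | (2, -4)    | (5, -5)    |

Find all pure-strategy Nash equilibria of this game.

There is no pure-strategy Nash equilibrium

A profile is a Nash equilibrium when each player is best-responding to the other.
Country 1's best responses — vs V: B (payoff 7); vs W: C (payoff 0); vs X: D (payoff 2); vs Y: D (payoff 5).
Country 2's best responses — vs A: W (payoff 2); vs B: Y (payoff 7); vs C: Y (payoff 5); vs D: V (payoff 7).
No cell has both players best-responding. For instance, Country 1's best reply to V is B, but against B Country 2 prefers Y over V.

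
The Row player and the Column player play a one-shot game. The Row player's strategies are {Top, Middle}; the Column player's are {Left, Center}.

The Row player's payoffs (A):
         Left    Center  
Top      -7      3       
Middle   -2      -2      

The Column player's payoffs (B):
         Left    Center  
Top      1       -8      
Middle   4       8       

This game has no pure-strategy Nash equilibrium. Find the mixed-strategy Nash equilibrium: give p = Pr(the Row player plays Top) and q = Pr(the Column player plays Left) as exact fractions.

p = 4/13, q = 1/2

In a mixed NE each player is indifferent between their pure strategies, so the opponent's mix sets the indifference.
The Column player indifferent between Left and Center: p·1 + (1−p)·4 = p·(-8) + (1−p)·8 ⟹ 4 + (-3)p = 8 + (-16)p ⟹ p = 4/13.
The Row player indifferent between Top and Middle: q·(-7) + (1−q)·3 = q·(-2) + (1−q)·(-2) ⟹ 3 + (-10)q = (-2) + 0q ⟹ q = 1/2.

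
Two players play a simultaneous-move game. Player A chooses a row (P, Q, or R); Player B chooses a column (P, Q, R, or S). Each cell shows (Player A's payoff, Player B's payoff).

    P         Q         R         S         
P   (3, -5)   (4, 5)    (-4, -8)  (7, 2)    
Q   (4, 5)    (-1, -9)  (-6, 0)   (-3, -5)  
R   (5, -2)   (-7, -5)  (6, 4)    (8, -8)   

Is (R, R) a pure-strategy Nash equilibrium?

Yes

Holding Player B at R: Player A gets 6 from R, versus -4 from P, -6 from Q. No profitable deviation for Player A.
Holding Player A at R: Player B gets 4 from R, versus -2 from P, -5 from Q, -8 from S. No profitable deviation for Player B either.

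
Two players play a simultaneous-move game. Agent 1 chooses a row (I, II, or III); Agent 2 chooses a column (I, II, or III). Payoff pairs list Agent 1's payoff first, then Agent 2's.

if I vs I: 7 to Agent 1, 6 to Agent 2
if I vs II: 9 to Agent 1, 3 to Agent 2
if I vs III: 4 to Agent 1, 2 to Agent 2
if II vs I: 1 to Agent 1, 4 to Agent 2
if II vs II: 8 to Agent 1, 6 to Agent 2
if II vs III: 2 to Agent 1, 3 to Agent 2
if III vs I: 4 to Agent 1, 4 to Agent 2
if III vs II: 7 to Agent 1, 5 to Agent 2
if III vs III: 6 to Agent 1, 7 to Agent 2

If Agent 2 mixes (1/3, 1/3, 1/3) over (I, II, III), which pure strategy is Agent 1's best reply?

Compute Agent 1's expected payoff from each pure strategy against the given mix.
I: (1/3)·7 + (1/3)·9 + (1/3)·4 = 20/3
II: (1/3)·1 + (1/3)·8 + (1/3)·2 = 11/3
III: (1/3)·4 + (1/3)·7 + (1/3)·6 = 17/3
Highest expected payoff is 20/3, from I.

I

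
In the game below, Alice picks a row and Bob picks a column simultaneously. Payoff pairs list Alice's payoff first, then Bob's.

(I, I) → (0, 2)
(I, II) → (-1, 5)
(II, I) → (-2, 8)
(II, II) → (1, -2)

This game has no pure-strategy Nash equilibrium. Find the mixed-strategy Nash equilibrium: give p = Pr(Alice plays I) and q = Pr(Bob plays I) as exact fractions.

p = 10/13, q = 1/2

In a mixed NE each player is indifferent between their pure strategies, so the opponent's mix sets the indifference.
Bob indifferent between I and II: p·2 + (1−p)·8 = p·5 + (1−p)·(-2) ⟹ 8 + (-6)p = (-2) + 7p ⟹ p = 10/13.
Alice indifferent between I and II: q·0 + (1−q)·(-1) = q·(-2) + (1−q)·1 ⟹ (-1) + 1q = 1 + (-3)q ⟹ q = 1/2.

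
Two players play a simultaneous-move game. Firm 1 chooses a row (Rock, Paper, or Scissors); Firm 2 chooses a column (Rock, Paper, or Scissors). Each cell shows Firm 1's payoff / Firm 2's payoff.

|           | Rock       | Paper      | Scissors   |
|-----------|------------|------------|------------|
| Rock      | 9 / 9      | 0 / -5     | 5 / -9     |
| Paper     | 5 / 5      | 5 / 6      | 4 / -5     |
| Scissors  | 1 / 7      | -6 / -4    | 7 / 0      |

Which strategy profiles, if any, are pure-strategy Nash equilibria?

(Rock, Rock) and (Paper, Paper)

Find each player's best response to every opponent strategy; NE are the intersections.
Firm 1's best responses — vs Rock: Rock (payoff 9); vs Paper: Paper (payoff 5); vs Scissors: Scissors (payoff 7).
Firm 2's best responses — vs Rock: Rock (payoff 9); vs Paper: Paper (payoff 6); vs Scissors: Rock (payoff 7).
Mutual best responses occur at (Rock, Rock) and (Paper, Paper); at each, neither player gains by switching.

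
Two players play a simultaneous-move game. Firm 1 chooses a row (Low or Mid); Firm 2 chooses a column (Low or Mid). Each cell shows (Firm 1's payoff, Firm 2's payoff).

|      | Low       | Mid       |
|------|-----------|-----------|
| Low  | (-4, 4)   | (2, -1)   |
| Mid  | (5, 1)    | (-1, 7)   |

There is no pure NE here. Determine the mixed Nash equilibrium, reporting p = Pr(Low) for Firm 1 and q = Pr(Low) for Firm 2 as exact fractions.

Each player's mixing probability is pinned down by making the *other* player indifferent.
Firm 2 indifferent between Low and Mid: p·4 + (1−p)·1 = p·(-1) + (1−p)·7 ⟹ 1 + 3p = 7 + (-8)p ⟹ p = 6/11.
Firm 1 indifferent between Low and Mid: q·(-4) + (1−q)·2 = q·5 + (1−q)·(-1) ⟹ 2 + (-6)q = (-1) + 6q ⟹ q = 1/4.

p = 6/11, q = 1/4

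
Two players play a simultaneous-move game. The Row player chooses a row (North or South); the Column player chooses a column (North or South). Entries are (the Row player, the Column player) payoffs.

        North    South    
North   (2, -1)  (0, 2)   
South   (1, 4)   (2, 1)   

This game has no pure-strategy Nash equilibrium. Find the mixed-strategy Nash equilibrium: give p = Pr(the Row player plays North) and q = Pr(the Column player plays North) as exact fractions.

p = 1/2, q = 2/3

In a mixed NE each player is indifferent between their pure strategies, so the opponent's mix sets the indifference.
The Column player indifferent between North and South: p·(-1) + (1−p)·4 = p·2 + (1−p)·1 ⟹ 4 + (-5)p = 1 + 1p ⟹ p = 1/2.
The Row player indifferent between North and South: q·2 + (1−q)·0 = q·1 + (1−q)·2 ⟹ 0 + 2q = 2 + (-1)q ⟹ q = 2/3.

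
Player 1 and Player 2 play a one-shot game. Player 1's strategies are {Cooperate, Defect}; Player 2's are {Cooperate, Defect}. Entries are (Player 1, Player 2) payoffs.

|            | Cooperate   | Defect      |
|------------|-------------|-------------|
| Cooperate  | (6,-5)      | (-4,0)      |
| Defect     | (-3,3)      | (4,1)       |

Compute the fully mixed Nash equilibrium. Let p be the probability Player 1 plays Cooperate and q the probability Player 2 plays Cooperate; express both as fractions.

p = 2/7, q = 8/17

Each player's mixing probability is pinned down by making the *other* player indifferent.
Player 2 indifferent between Cooperate and Defect: p·(-5) + (1−p)·3 = p·0 + (1−p)·1 ⟹ 3 + (-8)p = 1 + (-1)p ⟹ p = 2/7.
Player 1 indifferent between Cooperate and Defect: q·6 + (1−q)·(-4) = q·(-3) + (1−q)·4 ⟹ (-4) + 10q = 4 + (-7)q ⟹ q = 8/17.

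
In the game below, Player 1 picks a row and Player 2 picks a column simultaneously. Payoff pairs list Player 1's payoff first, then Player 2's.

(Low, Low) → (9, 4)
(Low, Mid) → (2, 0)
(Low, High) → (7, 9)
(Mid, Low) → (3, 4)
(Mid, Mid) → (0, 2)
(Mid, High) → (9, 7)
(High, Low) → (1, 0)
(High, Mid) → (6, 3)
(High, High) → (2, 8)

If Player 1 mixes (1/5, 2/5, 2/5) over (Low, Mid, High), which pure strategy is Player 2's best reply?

High

Compute Player 2's expected payoff from each pure strategy against the given mix.
Low: (1/5)·4 + (2/5)·4 + (2/5)·0 = 12/5
Mid: (1/5)·0 + (2/5)·2 + (2/5)·3 = 2
High: (1/5)·9 + (2/5)·7 + (2/5)·8 = 39/5
Highest expected payoff is 39/5, from High.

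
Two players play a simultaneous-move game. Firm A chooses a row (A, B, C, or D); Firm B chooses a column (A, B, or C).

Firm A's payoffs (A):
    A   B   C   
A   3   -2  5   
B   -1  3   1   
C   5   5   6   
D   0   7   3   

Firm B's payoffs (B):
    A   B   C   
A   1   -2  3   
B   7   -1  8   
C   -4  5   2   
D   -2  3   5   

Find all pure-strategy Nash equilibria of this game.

Find each player's best response to every opponent strategy; NE are the intersections.
Firm A's best responses — vs A: C (payoff 5); vs B: D (payoff 7); vs C: C (payoff 6).
Firm B's best responses — vs A: C (payoff 3); vs B: C (payoff 8); vs C: B (payoff 5); vs D: C (payoff 5).
No cell has both players best-responding. For instance, Firm A's best reply to B is D, but against D Firm B prefers C over B.

No pure-strategy Nash equilibrium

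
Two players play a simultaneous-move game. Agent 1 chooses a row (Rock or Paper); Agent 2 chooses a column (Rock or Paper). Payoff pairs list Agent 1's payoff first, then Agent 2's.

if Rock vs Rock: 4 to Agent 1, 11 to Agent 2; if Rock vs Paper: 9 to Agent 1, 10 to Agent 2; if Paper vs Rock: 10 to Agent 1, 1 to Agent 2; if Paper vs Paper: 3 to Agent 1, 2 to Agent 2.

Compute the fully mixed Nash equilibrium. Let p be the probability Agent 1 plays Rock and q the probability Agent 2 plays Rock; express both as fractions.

p = 1/2, q = 1/2

Each player's mixing probability is pinned down by making the *other* player indifferent.
Agent 2 indifferent between Rock and Paper: p·11 + (1−p)·1 = p·10 + (1−p)·2 ⟹ 1 + 10p = 2 + 8p ⟹ p = 1/2.
Agent 1 indifferent between Rock and Paper: q·4 + (1−q)·9 = q·10 + (1−q)·3 ⟹ 9 + (-5)q = 3 + 7q ⟹ q = 1/2.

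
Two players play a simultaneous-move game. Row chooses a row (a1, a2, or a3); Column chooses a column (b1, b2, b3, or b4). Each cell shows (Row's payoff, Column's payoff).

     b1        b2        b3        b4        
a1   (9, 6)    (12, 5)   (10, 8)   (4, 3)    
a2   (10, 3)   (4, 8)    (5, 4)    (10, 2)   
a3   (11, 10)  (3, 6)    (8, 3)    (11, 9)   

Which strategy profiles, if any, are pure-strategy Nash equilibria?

A profile is a Nash equilibrium when each player is best-responding to the other.
Row's best responses — vs b1: a3 (payoff 11); vs b2: a1 (payoff 12); vs b3: a1 (payoff 10); vs b4: a3 (payoff 11).
Column's best responses — vs a1: b3 (payoff 8); vs a2: b2 (payoff 8); vs a3: b1 (payoff 10).
Mutual best responses occur at (a1, b3) and (a3, b1); at each, neither player gains by switching.

(a1, b3) and (a3, b1)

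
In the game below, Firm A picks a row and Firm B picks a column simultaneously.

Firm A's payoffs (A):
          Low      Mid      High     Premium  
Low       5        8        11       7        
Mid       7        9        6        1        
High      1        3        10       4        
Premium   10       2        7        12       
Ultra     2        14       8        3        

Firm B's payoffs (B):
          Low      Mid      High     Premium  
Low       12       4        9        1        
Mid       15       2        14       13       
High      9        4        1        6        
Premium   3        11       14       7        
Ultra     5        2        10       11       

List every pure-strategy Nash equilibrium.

Check mutual best responses: a cell is a NE iff neither player can gain by unilaterally deviating.
Firm A's best responses — vs Low: Premium (payoff 10); vs Mid: Ultra (payoff 14); vs High: Low (payoff 11); vs Premium: Premium (payoff 12).
Firm B's best responses — vs Low: Low (payoff 12); vs Mid: Low (payoff 15); vs High: Low (payoff 9); vs Premium: High (payoff 14); vs Ultra: Premium (payoff 11).
No cell has both players best-responding. For instance, Firm A's best reply to Mid is Ultra, but against Ultra Firm B prefers Premium over Mid.

There is no pure-strategy Nash equilibrium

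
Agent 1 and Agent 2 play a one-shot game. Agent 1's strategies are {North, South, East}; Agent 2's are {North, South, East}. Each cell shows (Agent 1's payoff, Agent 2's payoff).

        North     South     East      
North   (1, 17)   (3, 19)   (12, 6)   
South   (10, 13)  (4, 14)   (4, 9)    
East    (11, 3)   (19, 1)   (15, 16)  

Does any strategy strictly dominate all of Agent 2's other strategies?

A strategy is strictly dominant if it gives Agent 2 a strictly higher payoff than every other strategy, against every choice by the opponent.
North is not dominant: against North, South gives 19 > 17.
South is not dominant: against East, North gives 3 > 1.
East is not dominant: against North, North gives 17 > 6.
No single strategy is best against every opponent action.

None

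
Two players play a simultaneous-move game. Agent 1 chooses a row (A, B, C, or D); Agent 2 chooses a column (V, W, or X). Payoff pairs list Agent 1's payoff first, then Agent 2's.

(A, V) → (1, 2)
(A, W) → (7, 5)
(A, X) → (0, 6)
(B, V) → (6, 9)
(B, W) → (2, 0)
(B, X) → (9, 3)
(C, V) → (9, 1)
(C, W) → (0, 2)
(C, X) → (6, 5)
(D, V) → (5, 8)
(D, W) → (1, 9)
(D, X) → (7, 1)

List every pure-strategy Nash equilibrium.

Check mutual best responses: a cell is a NE iff neither player can gain by unilaterally deviating.
Agent 1's best responses — vs V: C (payoff 9); vs W: A (payoff 7); vs X: B (payoff 9).
Agent 2's best responses — vs A: X (payoff 6); vs B: V (payoff 9); vs C: X (payoff 5); vs D: W (payoff 9).
No cell has both players best-responding. For instance, Agent 1's best reply to X is B, but against B Agent 2 prefers V over X.

No pure-strategy Nash equilibrium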